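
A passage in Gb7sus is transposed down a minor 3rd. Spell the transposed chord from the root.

Eb  Ab  Bb  Db

Gb down a minor 3rd → Eb. New chord: Eb dominant seventh suspended fourth.
Eb — root
Ab — perfect 4th
Bb — perfect 5th
Db — minor 7th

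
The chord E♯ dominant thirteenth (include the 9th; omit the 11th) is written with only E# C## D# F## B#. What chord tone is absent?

The full E♯ dominant thirteenth chord is E#, G##, B#, D#, F##, C##.
Comparing with the voicing, the major 3rd (3rd) — G## — is absent.

G##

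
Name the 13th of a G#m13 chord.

E♯

Root of G#m13 = G♯. The 13th is a major 13th: G♯ up a major 13th → E♯.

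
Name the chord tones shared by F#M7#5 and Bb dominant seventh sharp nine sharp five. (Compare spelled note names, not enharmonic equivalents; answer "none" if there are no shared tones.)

F#

F#M7#5: F# A# C## E#
Bb dominant seventh sharp nine sharp five: Bb D F# Ab C#
Common to both → F#.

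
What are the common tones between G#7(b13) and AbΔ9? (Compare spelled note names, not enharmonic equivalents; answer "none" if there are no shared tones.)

none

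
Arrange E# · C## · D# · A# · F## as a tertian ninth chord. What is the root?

Arranged so that each adjacent pair is a third by letter name: D# – F## – A# – C## – E#.
The bottom of that stack, D#, is the root (this is D# major ninth).

D#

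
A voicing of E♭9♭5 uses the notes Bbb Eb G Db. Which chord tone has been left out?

F

E♭9♭5 = Eb, G, Bbb, Db, F. The voicing lacks the 9th (major 9th), F.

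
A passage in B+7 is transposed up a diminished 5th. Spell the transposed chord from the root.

F A C# Eb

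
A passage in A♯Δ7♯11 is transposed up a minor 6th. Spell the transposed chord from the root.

A minor 6th up from A# is F#, so the new chord is F# major seventh sharp eleven.
root → F#
3rd (major 3rd) → A#
5th (perfect 5th) → C#
7th (major 7th) → E#
11th (augmented 11th) → B#

F#, A#, C#, E#, B#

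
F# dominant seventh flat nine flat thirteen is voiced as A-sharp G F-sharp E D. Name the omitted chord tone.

F# dominant seventh flat nine flat thirteen = F-sharp, A-sharp, C-sharp, E, G, D. The voicing lacks the 5th (perfect 5th), C-sharp.

C-sharp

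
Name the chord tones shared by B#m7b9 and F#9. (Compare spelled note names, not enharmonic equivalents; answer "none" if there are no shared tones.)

B#m7b9: B# D# F## A# C#
F#9: F# A# C# E G#
Common to both → A#, C#.

A#  C#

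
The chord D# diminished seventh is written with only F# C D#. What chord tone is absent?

A

D# diminished seventh = D#, F#, A, C. The voicing lacks the 5th (diminished 5th), A.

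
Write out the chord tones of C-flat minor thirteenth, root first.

C-flat E-double-flat G-flat B-double-flat D-flat F-flat A-flat

C-flat minor thirteenth: minor thirteenth on C-flat.
- root: C-flat
- minor 3rd: E-double-flat
- perfect 5th: G-flat
- minor 7th: B-double-flat
- major 9th: D-flat
- perfect 11th: F-flat
- major 13th: A-flat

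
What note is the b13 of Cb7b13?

Abb

Root of Cb7b13 = Cb. The 13th is a minor 13th: Cb up a minor 13th → Abb.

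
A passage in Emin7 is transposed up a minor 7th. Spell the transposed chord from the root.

D  F  A  C

A minor 7th up from E is D, so the new chord is D minor seventh.
Root: D
Minor 3rd (3rd): F
Perfect 5th (5th): A
Minor 7th (7th): C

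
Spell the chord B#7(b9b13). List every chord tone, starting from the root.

B# – D## – F## – A# – C# – G#

Root B#, quality dominant seventh flat nine flat thirteen:
B# — root
D## — major 3rd
F## — perfect 5th
A# — minor 7th
C# — minor 9th
G# — minor 13th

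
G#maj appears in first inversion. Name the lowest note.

G#maj in root position is G♯–B♯–D♯.
First inversion places the third in the bass, which is B♯.

B♯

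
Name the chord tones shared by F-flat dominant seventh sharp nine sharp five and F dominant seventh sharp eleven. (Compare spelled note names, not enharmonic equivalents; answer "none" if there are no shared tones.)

C

F-flat dominant seventh sharp nine sharp five: Fb Ab C Ebb G
F dominant seventh sharp eleven: F A C Eb B
Common to both → C.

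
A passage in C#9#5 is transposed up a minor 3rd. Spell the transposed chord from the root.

E – G♯ – B♯ – D – F♯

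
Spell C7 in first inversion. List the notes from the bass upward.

E G B♭ C

In root position, C7 is C–E–G–B♭.
First inversion puts the third (E) in the bass.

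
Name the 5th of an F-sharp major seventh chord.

C-sharp

Root of F-sharp major seventh = F-sharp. The 5th is a perfect 5th: F-sharp up a perfect 5th → C-sharp.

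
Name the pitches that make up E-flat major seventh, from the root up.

E-flat, G, B-flat, D

E-flat major seventh: major seventh on E-flat.
- root: E-flat
- major 3rd: G
- perfect 5th: B-flat
- major 7th: D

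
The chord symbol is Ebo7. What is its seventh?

Ebo7 is built on E♭; its 7th is a diminished 7th above the root.
A seventh above E uses the letter D, and the diminished 7th above E♭ is D𝄫.

D𝄫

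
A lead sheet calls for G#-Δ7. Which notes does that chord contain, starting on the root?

Root G#, quality minor-major seventh:
Root: G#
Minor 3rd (3rd): B
Perfect 5th (5th): D#
Major 7th (7th): F##

G# B D# F##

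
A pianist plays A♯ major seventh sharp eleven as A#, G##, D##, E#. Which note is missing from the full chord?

A♯ major seventh sharp eleven = A#, C##, E#, G##, D##. The voicing lacks the 3rd (major 3rd), C##.

C##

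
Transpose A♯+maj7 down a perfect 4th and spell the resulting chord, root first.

E# G## B## D##

Transposed root: A# → E# (perfect 4th down). So we spell E# augmented major seventh:
E# — root
G## — major 3rd
B## — augmented 5th
D## — major 7th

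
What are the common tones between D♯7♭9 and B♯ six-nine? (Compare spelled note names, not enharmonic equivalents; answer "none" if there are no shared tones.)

D♯7♭9: D# F## A# C# E
B♯ six-nine: B# D## F## G## C##
Common to both → F##.

F##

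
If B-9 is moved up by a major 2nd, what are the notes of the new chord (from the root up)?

B up a major 2nd → C♯. New chord: C♯ minor ninth.
C♯ — root
E — minor 3rd
G♯ — perfect 5th
B — minor 7th
D♯ — major 9th

C♯  E  G♯  B  D♯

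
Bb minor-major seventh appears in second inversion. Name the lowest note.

Bb minor-major seventh = B-flat–D-flat–F–A. Second inversion → fifth in the bass = F.

F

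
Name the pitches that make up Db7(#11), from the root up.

Root D♭, quality dominant seventh sharp eleven:
root → D♭
3rd (major 3rd) → F
5th (perfect 5th) → A♭
7th (minor 7th) → C♭
11th (augmented 11th) → G

D♭, F, A♭, C♭, G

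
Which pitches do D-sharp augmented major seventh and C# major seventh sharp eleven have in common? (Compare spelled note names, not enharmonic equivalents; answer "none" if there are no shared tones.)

D-sharp augmented major seventh: D-sharp F-double-sharp A-double-sharp C-double-sharp
C# major seventh sharp eleven: C-sharp E-sharp G-sharp B-sharp F-double-sharp
Common to both → F-double-sharp.

F-double-sharp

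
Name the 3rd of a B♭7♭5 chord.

D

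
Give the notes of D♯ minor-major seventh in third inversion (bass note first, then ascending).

In root position, D♯ minor-major seventh is D-sharp–F-sharp–A-sharp–C-double-sharp.
Third inversion puts the seventh (C-double-sharp) in the bass.

C-double-sharp, D-sharp, F-sharp, A-sharp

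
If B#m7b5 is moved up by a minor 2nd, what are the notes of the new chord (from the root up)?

A minor 2nd up from B♯ is C♯, so the new chord is C♯ half-diminished seventh.
root → C♯
3rd (minor 3rd) → E
5th (diminished 5th) → G
7th (minor 7th) → B

C♯  E  G  B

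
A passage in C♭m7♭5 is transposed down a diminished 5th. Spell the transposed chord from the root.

Transposed root: Cb → F (diminished 5th down). So we spell F half-diminished seventh:
- root: F
- minor 3rd: Ab
- diminished 5th: Cb
- minor 7th: Eb

F, Ab, Cb, Eb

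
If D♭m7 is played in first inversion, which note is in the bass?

D♭m7 in root position is Db–Fb–Ab–Cb.
First inversion places the third in the bass, which is Fb.

Fb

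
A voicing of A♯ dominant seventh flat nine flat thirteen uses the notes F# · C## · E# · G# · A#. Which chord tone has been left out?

B

The full A♯ dominant seventh flat nine flat thirteen chord is A#, C##, E#, G#, B, F#.
Comparing with the voicing, the minor 9th (9th) — B — is absent.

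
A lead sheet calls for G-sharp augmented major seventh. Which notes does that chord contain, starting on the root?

G-sharp – B-sharp – D-double-sharp – F-double-sharp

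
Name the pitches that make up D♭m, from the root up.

D♭m is a minor triad built on Db.
- root: Db
- minor 3rd: Fb
- perfect 5th: Ab

Db, Fb, Ab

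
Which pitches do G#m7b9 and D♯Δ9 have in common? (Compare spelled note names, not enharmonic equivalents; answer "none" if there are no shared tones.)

D#

G#m7b9: G# B D# F# A
D♯Δ9: D# F## A# C## E#
Common to both → D#.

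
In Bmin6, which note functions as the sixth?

Root of Bmin6 = B. The 6th is a major 6th: B up a major 6th → G#.

G#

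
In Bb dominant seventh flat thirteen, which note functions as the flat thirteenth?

G-flat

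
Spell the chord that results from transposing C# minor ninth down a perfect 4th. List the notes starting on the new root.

A perfect 4th down from C♯ is G♯, so the new chord is G♯ minor ninth.
Root: G♯
Minor 3rd (3rd): B
Perfect 5th (5th): D♯
Minor 7th (7th): F♯
Major 9th (9th): A♯

G♯  B  D♯  F♯  A♯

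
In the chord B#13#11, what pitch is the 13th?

Root of B#13#11 = B#. The 13th is a major 13th: B# up a major 13th → G##.

G##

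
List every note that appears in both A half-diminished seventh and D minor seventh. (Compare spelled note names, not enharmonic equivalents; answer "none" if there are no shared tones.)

A C

A half-diminished seventh: A C Eb G
D minor seventh: D F A C
Common to both → A, C.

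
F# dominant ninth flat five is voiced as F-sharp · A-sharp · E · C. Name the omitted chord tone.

The full F# dominant ninth flat five chord is F-sharp, A-sharp, C, E, G-sharp.
Comparing with the voicing, the major 9th (9th) — G-sharp — is absent.

G-sharp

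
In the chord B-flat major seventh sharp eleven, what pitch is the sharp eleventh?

E

Root of B-flat major seventh sharp eleven = B-flat. The 11th is an augmented 11th: B-flat up an augmented 11th → E.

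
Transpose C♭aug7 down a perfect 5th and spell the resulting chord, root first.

Transposed root: Cb → Fb (perfect 5th down). So we spell Fb augmented seventh:
root → Fb
3rd (major 3rd) → Ab
5th (augmented 5th) → C
7th (minor 7th) → Ebb

Fb – Ab – C – Ebb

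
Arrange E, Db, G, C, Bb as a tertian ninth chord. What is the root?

C

Stacking in thirds gives C – E – G – Bb – Db, so C is the root — C dominant seventh flat nine.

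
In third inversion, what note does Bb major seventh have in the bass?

A

Bb major seventh in root position is B♭–D–F–A.
Third inversion places the seventh in the bass, which is A.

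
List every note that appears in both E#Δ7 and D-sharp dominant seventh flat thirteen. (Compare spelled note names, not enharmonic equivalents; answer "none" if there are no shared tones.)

none

E#Δ7: E# G## B# D##
D-sharp dominant seventh flat thirteen: D# F## A# C# B
Common to both → none.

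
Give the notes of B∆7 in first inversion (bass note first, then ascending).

D♯, F♯, A♯, B

B∆7 = B–D♯–F♯–A♯; first inversion → third (D♯) lowest.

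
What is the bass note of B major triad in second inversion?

B major triad = B–D-sharp–F-sharp. Second inversion → fifth in the bass = F-sharp.

F-sharp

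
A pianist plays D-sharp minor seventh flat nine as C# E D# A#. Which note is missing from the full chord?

The full D-sharp minor seventh flat nine chord is D#, F#, A#, C#, E.
Comparing with the voicing, the minor 3rd (3rd) — F# — is absent.

F#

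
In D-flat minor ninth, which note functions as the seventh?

Root of D-flat minor ninth = Db. The 7th is a minor 7th: Db up a minor 7th → Cb.

Cb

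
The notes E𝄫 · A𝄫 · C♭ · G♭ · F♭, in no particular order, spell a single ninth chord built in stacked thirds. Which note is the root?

F♭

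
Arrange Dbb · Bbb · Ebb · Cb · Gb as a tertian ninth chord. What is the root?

Arranged so that each adjacent pair is a third by letter name: Cb – Ebb – Gb – Bbb – Dbb.
The bottom of that stack, Cb, is the root (this is Cb minor seventh flat nine).

Cb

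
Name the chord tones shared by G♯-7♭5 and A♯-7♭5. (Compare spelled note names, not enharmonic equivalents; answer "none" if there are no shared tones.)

G#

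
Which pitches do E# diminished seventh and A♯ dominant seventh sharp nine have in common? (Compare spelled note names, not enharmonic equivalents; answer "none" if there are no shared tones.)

E-sharp, G-sharp

E# diminished seventh = E-sharp, G-sharp, B, D.
A♯ dominant seventh sharp nine = A-sharp, C-double-sharp, E-sharp, G-sharp, B-double-sharp.
Shared: E-sharp, G-sharp.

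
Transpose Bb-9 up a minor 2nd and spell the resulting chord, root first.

Transposed root: B♭ → C♭ (minor 2nd up). So we spell C♭ minor ninth:
- root: C♭
- minor 3rd: E𝄫
- perfect 5th: G♭
- minor 7th: B𝄫
- major 9th: D♭

C♭ – E𝄫 – G♭ – B𝄫 – D♭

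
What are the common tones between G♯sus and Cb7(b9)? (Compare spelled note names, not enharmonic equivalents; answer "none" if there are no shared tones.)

none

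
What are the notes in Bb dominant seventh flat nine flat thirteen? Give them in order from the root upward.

Root B-flat, quality dominant seventh flat nine flat thirteen:
B-flat — root
D — major 3rd
F — perfect 5th
A-flat — minor 7th
C-flat — minor 9th
G-flat — minor 13th

B-flat  D  F  A-flat  C-flat  G-flat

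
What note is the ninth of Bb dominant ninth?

C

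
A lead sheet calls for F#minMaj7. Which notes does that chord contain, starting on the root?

F#minMaj7: minor-major seventh on F#.
F# — root
A — minor 3rd
C# — perfect 5th
E# — major 7th

F#, A, C#, E#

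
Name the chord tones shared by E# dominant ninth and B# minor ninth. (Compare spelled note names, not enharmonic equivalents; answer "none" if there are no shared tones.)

B-sharp D-sharp F-double-sharp

E# dominant ninth = E-sharp, G-double-sharp, B-sharp, D-sharp, F-double-sharp.
B# minor ninth = B-sharp, D-sharp, F-double-sharp, A-sharp, C-double-sharp.
Shared: B-sharp, D-sharp, F-double-sharp.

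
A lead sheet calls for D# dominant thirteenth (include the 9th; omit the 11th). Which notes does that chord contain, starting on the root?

Root D-sharp, quality dominant thirteenth:
root → D-sharp
3rd (major 3rd) → F-double-sharp
5th (perfect 5th) → A-sharp
7th (minor 7th) → C-sharp
9th (major 9th) → E-sharp
13th (major 13th) → B-sharp

D-sharp – F-double-sharp – A-sharp – C-sharp – E-sharp – B-sharp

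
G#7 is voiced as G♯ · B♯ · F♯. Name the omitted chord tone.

G#7 = G♯, B♯, D♯, F♯. The voicing lacks the 5th (perfect 5th), D♯.

D♯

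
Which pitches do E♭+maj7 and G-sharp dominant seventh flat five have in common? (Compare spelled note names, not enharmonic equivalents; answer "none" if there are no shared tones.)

D

E♭+maj7 = Eb, G, B, D.
G-sharp dominant seventh flat five = G#, B#, D, F#.
Shared: D.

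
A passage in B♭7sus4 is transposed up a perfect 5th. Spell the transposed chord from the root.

F  Bb  C  Eb

A perfect 5th up from Bb is F, so the new chord is F dominant seventh suspended fourth.
- root: F
- perfect 4th: Bb
- perfect 5th: C
- minor 7th: Eb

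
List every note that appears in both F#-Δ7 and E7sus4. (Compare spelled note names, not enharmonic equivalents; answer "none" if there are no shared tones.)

A

F#-Δ7 = F#, A, C#, E#.
E7sus4 = E, A, B, D.
Shared: A.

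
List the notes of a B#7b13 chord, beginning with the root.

B#, D##, F##, A#, G#

B#7b13: dominant seventh flat thirteen on B#.
root → B#
3rd (major 3rd) → D##
5th (perfect 5th) → F##
7th (minor 7th) → A#
13th (minor 13th) → G#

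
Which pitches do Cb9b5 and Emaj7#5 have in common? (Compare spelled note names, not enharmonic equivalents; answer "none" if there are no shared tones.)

none

Cb9b5 = Cb, Eb, Gbb, Bbb, Db.
Emaj7#5 = E, G#, B#, D#.
Shared: none.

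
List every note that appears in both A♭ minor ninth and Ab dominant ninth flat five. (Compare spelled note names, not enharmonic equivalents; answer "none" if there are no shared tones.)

A-flat  G-flat  B-flat

A♭ minor ninth = A-flat, C-flat, E-flat, G-flat, B-flat.
Ab dominant ninth flat five = A-flat, C, E-double-flat, G-flat, B-flat.
Shared: A-flat, G-flat, B-flat.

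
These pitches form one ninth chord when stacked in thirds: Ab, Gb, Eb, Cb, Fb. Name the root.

Fb

Stacking in thirds gives Fb – Ab – Cb – Eb – Gb, so Fb is the root — Fb major ninth.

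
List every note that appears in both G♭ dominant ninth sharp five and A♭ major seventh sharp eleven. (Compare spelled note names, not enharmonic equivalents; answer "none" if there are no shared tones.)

D  Ab

G♭ dominant ninth sharp five = Gb, Bb, D, Fb, Ab.
A♭ major seventh sharp eleven = Ab, C, Eb, G, D.
Shared: D, Ab.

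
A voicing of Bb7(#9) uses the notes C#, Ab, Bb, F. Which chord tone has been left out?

D

The full Bb7(#9) chord is Bb, D, F, Ab, C#.
Comparing with the voicing, the major 3rd (3rd) — D — is absent.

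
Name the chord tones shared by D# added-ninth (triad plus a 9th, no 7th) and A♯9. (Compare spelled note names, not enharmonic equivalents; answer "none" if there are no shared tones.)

A#, E#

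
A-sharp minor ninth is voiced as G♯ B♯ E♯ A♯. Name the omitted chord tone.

C♯

The full A-sharp minor ninth chord is A♯, C♯, E♯, G♯, B♯.
Comparing with the voicing, the minor 3rd (3rd) — C♯ — is absent.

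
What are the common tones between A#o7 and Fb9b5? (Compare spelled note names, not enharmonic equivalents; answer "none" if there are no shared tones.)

A#o7: A# C# E G
Fb9b5: Fb Ab Cbb Ebb Gb
Common to both → none.

none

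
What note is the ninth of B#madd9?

C##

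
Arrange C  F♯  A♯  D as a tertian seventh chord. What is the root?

D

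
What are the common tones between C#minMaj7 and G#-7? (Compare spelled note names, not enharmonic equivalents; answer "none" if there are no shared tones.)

C#minMaj7 = C♯, E, G♯, B♯.
G#-7 = G♯, B, D♯, F♯.
Shared: G♯.

G♯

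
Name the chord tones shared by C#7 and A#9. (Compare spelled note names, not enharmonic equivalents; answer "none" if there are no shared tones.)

E#  G#

C#7: C# E# G# B
A#9: A# C## E# G# B#
Common to both → E#, G#.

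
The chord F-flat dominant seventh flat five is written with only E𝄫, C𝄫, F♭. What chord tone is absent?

F-flat dominant seventh flat five = F♭, A♭, C𝄫, E𝄫. The voicing lacks the 3rd (major 3rd), A♭.

A♭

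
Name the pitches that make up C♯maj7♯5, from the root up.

C# – E# – G## – B#

C♯maj7♯5: augmented major seventh on C#.
C# — root
E# — major 3rd
G## — augmented 5th
B# — major 7th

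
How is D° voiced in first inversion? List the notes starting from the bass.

In root position, D° is D–F–A♭.
First inversion puts the third (F) in the bass.

F – A♭ – D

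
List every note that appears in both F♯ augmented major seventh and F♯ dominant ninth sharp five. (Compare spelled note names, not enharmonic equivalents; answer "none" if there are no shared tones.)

F-sharp, A-sharp, C-double-sharp

F♯ augmented major seventh = F-sharp, A-sharp, C-double-sharp, E-sharp.
F♯ dominant ninth sharp five = F-sharp, A-sharp, C-double-sharp, E, G-sharp.
Shared: F-sharp, A-sharp, C-double-sharp.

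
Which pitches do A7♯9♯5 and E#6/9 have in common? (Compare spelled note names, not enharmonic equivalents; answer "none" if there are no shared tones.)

A7♯9♯5: A C# E# G B#
E#6/9: E# G## B# C## F##
Common to both → E#, B#.

E#, B#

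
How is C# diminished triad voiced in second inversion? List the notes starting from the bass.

G – C# – E

In root position, C# diminished triad is C#–E–G.
Second inversion puts the fifth (G) in the bass.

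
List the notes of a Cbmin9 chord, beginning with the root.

Cb – Ebb – Gb – Bbb – Db

Root Cb, quality minor ninth:
Cb — root
Ebb — minor 3rd
Gb — perfect 5th
Bbb — minor 7th
Db — major 9th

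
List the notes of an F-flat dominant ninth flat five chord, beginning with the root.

Fb  Ab  Cbb  Ebb  Gb

F-flat dominant ninth flat five is a dominant ninth flat five built on Fb.
root → Fb
3rd (major 3rd) → Ab
5th (diminished 5th) → Cbb
7th (minor 7th) → Ebb
9th (major 9th) → Gb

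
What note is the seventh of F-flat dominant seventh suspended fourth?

E-double-flat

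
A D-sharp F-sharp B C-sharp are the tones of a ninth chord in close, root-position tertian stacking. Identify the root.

Stacking in thirds gives B – D-sharp – F-sharp – A – C-sharp, so B is the root — B dominant ninth.

B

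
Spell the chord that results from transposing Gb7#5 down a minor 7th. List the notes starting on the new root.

Ab, C, E, Gb

Gb down a minor 7th → Ab. New chord: Ab augmented seventh.
Ab — root
C — major 3rd
E — augmented 5th
Gb — minor 7th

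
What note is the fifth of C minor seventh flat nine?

C minor seventh flat nine is built on C; its 5th is a perfect 5th above the root.
A fifth above C uses the letter G, and the perfect 5th above C is G.

G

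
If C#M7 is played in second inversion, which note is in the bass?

G♯

C#M7 in root position is C♯–E♯–G♯–B♯.
Second inversion places the fifth in the bass, which is G♯.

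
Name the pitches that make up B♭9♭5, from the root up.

B♭9♭5: dominant ninth flat five on B♭.
root → B♭
3rd (major 3rd) → D
5th (diminished 5th) → F♭
7th (minor 7th) → A♭
9th (major 9th) → C

B♭, D, F♭, A♭, C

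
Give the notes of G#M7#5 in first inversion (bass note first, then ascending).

B#  D##  F##  G#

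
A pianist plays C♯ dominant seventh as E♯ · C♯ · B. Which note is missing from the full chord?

G♯

The full C♯ dominant seventh chord is C♯, E♯, G♯, B.
Comparing with the voicing, the perfect 5th (5th) — G♯ — is absent.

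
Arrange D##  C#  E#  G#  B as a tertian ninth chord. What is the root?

C#

Stacking in thirds gives C# – E# – G# – B – D##, so C# is the root — C# dominant seventh sharp nine.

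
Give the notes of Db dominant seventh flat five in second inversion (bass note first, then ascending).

A-double-flat C-flat D-flat F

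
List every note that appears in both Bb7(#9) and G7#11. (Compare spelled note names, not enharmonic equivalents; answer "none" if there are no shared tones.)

D, F, C#

Bb7(#9) = Bb, D, F, Ab, C#.
G7#11 = G, B, D, F, C#.
Shared: D, F, C#.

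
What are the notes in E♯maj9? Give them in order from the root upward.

Root E♯, quality major ninth:
E♯ — root
G𝄪 — major 3rd
B♯ — perfect 5th
D𝄪 — major 7th
F𝄪 — major 9th

E♯ – G𝄪 – B♯ – D𝄪 – F𝄪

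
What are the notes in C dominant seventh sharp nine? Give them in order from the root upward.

C – E – G – B-flat – D-sharp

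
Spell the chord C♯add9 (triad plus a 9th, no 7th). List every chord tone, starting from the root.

C#  E#  G#  D#

C♯add9: added-ninth on C#.
root → C#
3rd (major 3rd) → E#
5th (perfect 5th) → G#
9th (major 9th) → D#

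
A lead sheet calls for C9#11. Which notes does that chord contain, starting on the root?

C9#11: dominant ninth sharp eleven on C.
C — root
E — major 3rd
G — perfect 5th
Bb — minor 7th
D — major 9th
F# — augmented 11th

C, E, G, Bb, D, F#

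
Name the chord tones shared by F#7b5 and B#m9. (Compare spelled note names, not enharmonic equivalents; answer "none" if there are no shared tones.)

F#7b5 = F#, A#, C, E.
B#m9 = B#, D#, F##, A#, C##.
Shared: A#.

A#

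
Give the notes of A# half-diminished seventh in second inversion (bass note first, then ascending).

E – G-sharp – A-sharp – C-sharp

A# half-diminished seventh = A-sharp–C-sharp–E–G-sharp; second inversion → fifth (E) lowest.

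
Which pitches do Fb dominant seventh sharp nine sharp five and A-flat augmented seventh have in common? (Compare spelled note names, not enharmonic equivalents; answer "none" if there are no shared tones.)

Ab C

Fb dominant seventh sharp nine sharp five: Fb Ab C Ebb G
A-flat augmented seventh: Ab C E Gb
Common to both → Ab, C.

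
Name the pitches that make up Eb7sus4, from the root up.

Eb – Ab – Bb – Db

Eb7sus4 is a dominant seventh suspended fourth built on Eb.
Root: Eb
Perfect 4th (4th): Ab
Perfect 5th (5th): Bb
Minor 7th (7th): Db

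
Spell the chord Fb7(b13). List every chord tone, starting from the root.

Root Fb, quality dominant seventh flat thirteen:
Root: Fb
Major 3rd (3rd): Ab
Perfect 5th (5th): Cb
Minor 7th (7th): Ebb
Minor 13th (13th): Dbb

Fb – Ab – Cb – Ebb – Dbb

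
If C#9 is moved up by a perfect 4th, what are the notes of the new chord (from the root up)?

F#  A#  C#  E  G#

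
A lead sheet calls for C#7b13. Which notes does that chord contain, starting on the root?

C#, E#, G#, B, A

C#7b13 is a dominant seventh flat thirteen built on C#.
- root: C#
- major 3rd: E#
- perfect 5th: G#
- minor 7th: B
- minor 13th: A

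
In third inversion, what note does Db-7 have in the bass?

Cb

Db-7 = Db–Fb–Ab–Cb. Third inversion → seventh in the bass = Cb.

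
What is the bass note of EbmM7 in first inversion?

Gb

EbmM7 in root position is Eb–Gb–Bb–D.
First inversion places the third in the bass, which is Gb.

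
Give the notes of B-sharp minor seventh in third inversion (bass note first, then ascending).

In root position, B-sharp minor seventh is B-sharp–D-sharp–F-double-sharp–A-sharp.
Third inversion puts the seventh (A-sharp) in the bass.

A-sharp B-sharp D-sharp F-double-sharp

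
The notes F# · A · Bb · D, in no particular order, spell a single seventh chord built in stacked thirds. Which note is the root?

Arranged so that each adjacent pair is a third by letter name: Bb – D – F# – A.
The bottom of that stack, Bb, is the root (this is Bb augmented major seventh).

Bb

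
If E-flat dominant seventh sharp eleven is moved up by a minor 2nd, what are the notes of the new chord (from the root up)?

F-flat A-flat C-flat E-double-flat B-flat

Transposed root: E-flat → F-flat (minor 2nd up). So we spell F-flat dominant seventh sharp eleven:
root → F-flat
3rd (major 3rd) → A-flat
5th (perfect 5th) → C-flat
7th (minor 7th) → E-double-flat
11th (augmented 11th) → B-flat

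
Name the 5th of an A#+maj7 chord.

E##

Root of A#+maj7 = A#. The 5th is an augmented 5th: A# up an augmented 5th → E##.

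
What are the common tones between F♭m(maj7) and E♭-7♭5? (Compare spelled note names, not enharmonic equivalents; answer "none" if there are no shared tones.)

F♭m(maj7): F♭ A𝄫 C♭ E♭
E♭-7♭5: E♭ G♭ B𝄫 D♭
Common to both → E♭.

E♭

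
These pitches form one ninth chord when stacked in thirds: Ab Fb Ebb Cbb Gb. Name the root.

Fb

Stacking in thirds gives Fb – Ab – Cbb – Ebb – Gb, so Fb is the root — Fb dominant ninth flat five.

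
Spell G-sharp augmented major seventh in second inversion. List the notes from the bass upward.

D## F## G# B#

G-sharp augmented major seventh = G#–B#–D##–F##; second inversion → fifth (D##) lowest.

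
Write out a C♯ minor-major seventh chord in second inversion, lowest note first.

C♯ minor-major seventh = C♯–E–G♯–B♯; second inversion → fifth (G♯) lowest.

G♯, B♯, C♯, E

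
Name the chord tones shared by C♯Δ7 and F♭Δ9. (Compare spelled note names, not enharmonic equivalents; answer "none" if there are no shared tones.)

C♯Δ7: C# E# G# B#
F♭Δ9: Fb Ab Cb Eb Gb
Common to both → none.

none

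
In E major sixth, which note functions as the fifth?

B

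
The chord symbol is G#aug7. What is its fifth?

D##

Root of G#aug7 = G#. The 5th is an augmented 5th: G# up an augmented 5th → D##.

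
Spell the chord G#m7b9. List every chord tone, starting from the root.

Root G#, quality minor seventh flat nine:
Root: G#
Minor 3rd (3rd): B
Perfect 5th (5th): D#
Minor 7th (7th): F#
Minor 9th (9th): A

G#, B, D#, F#, A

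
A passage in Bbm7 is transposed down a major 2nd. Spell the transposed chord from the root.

Ab – Cb – Eb – Gb

A major 2nd down from Bb is Ab, so the new chord is Ab minor seventh.
root → Ab
3rd (minor 3rd) → Cb
5th (perfect 5th) → Eb
7th (minor 7th) → Gb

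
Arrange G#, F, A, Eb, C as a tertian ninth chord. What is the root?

F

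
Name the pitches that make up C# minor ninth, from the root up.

C# minor ninth: minor ninth on C-sharp.
root → C-sharp
3rd (minor 3rd) → E
5th (perfect 5th) → G-sharp
7th (minor 7th) → B
9th (major 9th) → D-sharp

C-sharp  E  G-sharp  B  D-sharp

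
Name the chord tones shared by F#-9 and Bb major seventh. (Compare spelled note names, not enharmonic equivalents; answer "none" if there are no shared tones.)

A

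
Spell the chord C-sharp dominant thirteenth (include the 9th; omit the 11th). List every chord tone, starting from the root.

C-sharp, E-sharp, G-sharp, B, D-sharp, A-sharp

Root C-sharp, quality dominant thirteenth:
Root: C-sharp
Major 3rd (3rd): E-sharp
Perfect 5th (5th): G-sharp
Minor 7th (7th): B
Major 9th (9th): D-sharp
Major 13th (13th): A-sharp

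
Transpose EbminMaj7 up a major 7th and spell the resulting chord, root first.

A major 7th up from Eb is D, so the new chord is D minor-major seventh.
Root: D
Minor 3rd (3rd): F
Perfect 5th (5th): A
Major 7th (7th): C#

D F A C#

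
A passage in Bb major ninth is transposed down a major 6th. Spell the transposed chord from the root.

Db, F, Ab, C, Eb

Bb down a major 6th → Db. New chord: Db major ninth.
Root: Db
Major 3rd (3rd): F
Perfect 5th (5th): Ab
Major 7th (7th): C
Major 9th (9th): Eb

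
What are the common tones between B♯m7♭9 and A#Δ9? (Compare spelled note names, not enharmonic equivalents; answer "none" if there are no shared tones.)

B♯m7♭9: B# D# F## A# C#
A#Δ9: A# C## E# G## B#
Common to both → B#, A#.

B#, A#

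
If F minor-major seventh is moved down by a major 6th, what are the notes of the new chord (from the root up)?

A major 6th down from F is A-flat, so the new chord is A-flat minor-major seventh.
- root: A-flat
- minor 3rd: C-flat
- perfect 5th: E-flat
- major 7th: G

A-flat  C-flat  E-flat  G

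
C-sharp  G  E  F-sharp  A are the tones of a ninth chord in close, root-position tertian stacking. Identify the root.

F-sharp

Stacking in thirds gives F-sharp – A – C-sharp – E – G, so F-sharp is the root — F-sharp minor seventh flat nine.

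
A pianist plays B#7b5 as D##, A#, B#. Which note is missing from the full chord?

F#

B#7b5 = B#, D##, F#, A#. The voicing lacks the 5th (diminished 5th), F#.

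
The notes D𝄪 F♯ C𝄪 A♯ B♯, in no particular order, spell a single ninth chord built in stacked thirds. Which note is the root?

Arranged so that each adjacent pair is a third by letter name: B♯ – D𝄪 – F♯ – A♯ – C𝄪.
The bottom of that stack, B♯, is the root (this is B♯ dominant ninth flat five).

B♯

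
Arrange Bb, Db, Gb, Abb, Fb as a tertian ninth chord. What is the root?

Stacking in thirds gives Gb – Bb – Db – Fb – Abb, so Gb is the root — Gb dominant seventh flat nine.

Gb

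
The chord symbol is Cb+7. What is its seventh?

Cb+7 is built on Cb; its 7th is a minor 7th above the root.
A seventh above C uses the letter B, and the minor 7th above Cb is Bbb.

Bbb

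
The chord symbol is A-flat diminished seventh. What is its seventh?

G-double-flat

A-flat diminished seventh is built on A-flat; its 7th is a diminished 7th above the root.
A seventh above A uses the letter G, and the diminished 7th above A-flat is G-double-flat.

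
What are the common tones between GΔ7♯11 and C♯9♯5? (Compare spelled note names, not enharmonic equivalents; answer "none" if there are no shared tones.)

B  C#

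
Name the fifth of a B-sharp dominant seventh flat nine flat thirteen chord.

B-sharp dominant seventh flat nine flat thirteen is built on B-sharp; its 5th is a perfect 5th above the root.
A fifth above B uses the letter F, and the perfect 5th above B-sharp is F-double-sharp.

F-double-sharp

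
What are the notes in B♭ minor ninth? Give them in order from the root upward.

B♭, D♭, F, A♭, C

B♭ minor ninth: minor ninth on B♭.
B♭ — root
D♭ — minor 3rd
F — perfect 5th
A♭ — minor 7th
C — major 9th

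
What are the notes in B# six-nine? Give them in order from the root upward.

B-sharp, D-double-sharp, F-double-sharp, G-double-sharp, C-double-sharp

Root B-sharp, quality six-nine:
Root: B-sharp
Major 3rd (3rd): D-double-sharp
Perfect 5th (5th): F-double-sharp
Major 6th (6th): G-double-sharp
Major 9th (9th): C-double-sharp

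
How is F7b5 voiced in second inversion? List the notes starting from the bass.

Cb – Eb – F – A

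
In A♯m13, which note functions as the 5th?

A♯m13 is built on A#; its 5th is a perfect 5th above the root.
A fifth above A uses the letter E, and the perfect 5th above A# is E#.

E#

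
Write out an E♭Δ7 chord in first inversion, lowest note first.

G – Bb – D – Eb

In root position, E♭Δ7 is Eb–G–Bb–D.
First inversion puts the third (G) in the bass.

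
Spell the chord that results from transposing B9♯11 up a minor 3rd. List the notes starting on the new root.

D, F#, A, C, E, G#

B up a minor 3rd → D. New chord: D dominant ninth sharp eleven.
- root: D
- major 3rd: F#
- perfect 5th: A
- minor 7th: C
- major 9th: E
- augmented 11th: G#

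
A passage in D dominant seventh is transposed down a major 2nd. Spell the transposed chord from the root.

C, E, G, Bb

D down a major 2nd → C. New chord: C dominant seventh.
C — root
E — major 3rd
G — perfect 5th
Bb — minor 7th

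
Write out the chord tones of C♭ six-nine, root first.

C-flat, E-flat, G-flat, A-flat, D-flat

C♭ six-nine: six-nine on C-flat.
- root: C-flat
- major 3rd: E-flat
- perfect 5th: G-flat
- major 6th: A-flat
- major 9th: D-flat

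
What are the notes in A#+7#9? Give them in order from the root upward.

A#+7#9: dominant seventh sharp nine sharp five on A♯.
A♯ — root
C𝄪 — major 3rd
E𝄪 — augmented 5th
G♯ — minor 7th
B𝄪 — augmented 9th

A♯, C𝄪, E𝄪, G♯, B𝄪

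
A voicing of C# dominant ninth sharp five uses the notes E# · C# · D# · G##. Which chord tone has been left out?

B

C# dominant ninth sharp five = C#, E#, G##, B, D#. The voicing lacks the 7th (minor 7th), B.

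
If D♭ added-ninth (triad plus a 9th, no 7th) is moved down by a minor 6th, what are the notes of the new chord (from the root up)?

A minor 6th down from Db is F, so the new chord is F added-ninth.
- root: F
- major 3rd: A
- perfect 5th: C
- major 9th: G

F – A – C – G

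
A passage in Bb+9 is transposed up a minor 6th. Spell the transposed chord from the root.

Transposed root: Bb → Gb (minor 6th up). So we spell Gb dominant ninth sharp five:
Root: Gb
Major 3rd (3rd): Bb
Augmented 5th (5th): D
Minor 7th (7th): Fb
Major 9th (9th): Ab

Gb, Bb, D, Fb, Ab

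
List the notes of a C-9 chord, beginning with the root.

C  Eb  G  Bb  D

C-9 is a minor ninth built on C.
C — root
Eb — minor 3rd
G — perfect 5th
Bb — minor 7th
D — major 9th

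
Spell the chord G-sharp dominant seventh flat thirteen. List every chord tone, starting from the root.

G#, B#, D#, F#, E

G-sharp dominant seventh flat thirteen: dominant seventh flat thirteen on G#.
G# — root
B# — major 3rd
D# — perfect 5th
F# — minor 7th
E — minor 13th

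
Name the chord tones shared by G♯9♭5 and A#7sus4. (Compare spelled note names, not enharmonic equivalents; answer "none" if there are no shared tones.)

G♯ – A♯

G♯9♭5: G♯ B♯ D F♯ A♯
A#7sus4: A♯ D♯ E♯ G♯
Common to both → G♯, A♯.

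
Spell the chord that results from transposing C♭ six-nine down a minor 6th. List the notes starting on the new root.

A minor 6th down from C-flat is E-flat, so the new chord is E-flat six-nine.
root → E-flat
3rd (major 3rd) → G
5th (perfect 5th) → B-flat
6th (major 6th) → C
9th (major 9th) → F

E-flat G B-flat C F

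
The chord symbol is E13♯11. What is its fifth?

Root of E13♯11 = E. The 5th is a perfect 5th: E up a perfect 5th → B.

B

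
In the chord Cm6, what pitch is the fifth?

Root of Cm6 = C. The 5th is a perfect 5th: C up a perfect 5th → G.

G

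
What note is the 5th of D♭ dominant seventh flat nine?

A-flat

D♭ dominant seventh flat nine is built on D-flat; its 5th is a perfect 5th above the root.
A fifth above D uses the letter A, and the perfect 5th above D-flat is A-flat.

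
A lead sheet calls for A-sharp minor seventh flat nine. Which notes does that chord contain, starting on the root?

Root A-sharp, quality minor seventh flat nine:
root → A-sharp
3rd (minor 3rd) → C-sharp
5th (perfect 5th) → E-sharp
7th (minor 7th) → G-sharp
9th (minor 9th) → B

A-sharp  C-sharp  E-sharp  G-sharp  B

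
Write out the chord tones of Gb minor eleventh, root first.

Gb minor eleventh: minor eleventh on G-flat.
G-flat — root
B-double-flat — minor 3rd
D-flat — perfect 5th
F-flat — minor 7th
A-flat — major 9th
C-flat — perfect 11th

G-flat, B-double-flat, D-flat, F-flat, A-flat, C-flat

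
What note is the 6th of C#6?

A#

Root of C#6 = C#. The 6th is a major 6th: C# up a major 6th → A#.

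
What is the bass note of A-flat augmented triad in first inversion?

A-flat augmented triad = Ab–C–E. First inversion → third in the bass = C.

C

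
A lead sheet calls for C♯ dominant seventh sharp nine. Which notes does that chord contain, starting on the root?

C-sharp, E-sharp, G-sharp, B, D-double-sharp

C♯ dominant seventh sharp nine is a dominant seventh sharp nine built on C-sharp.
C-sharp — root
E-sharp — major 3rd
G-sharp — perfect 5th
B — minor 7th
D-double-sharp — augmented 9th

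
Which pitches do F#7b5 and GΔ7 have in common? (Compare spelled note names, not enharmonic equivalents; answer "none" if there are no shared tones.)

F#

F#7b5 = F#, A#, C, E.
GΔ7 = G, B, D, F#.
Shared: F#.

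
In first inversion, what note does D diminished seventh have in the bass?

F

D diminished seventh in root position is D–F–A-flat–C-flat.
First inversion places the third in the bass, which is F.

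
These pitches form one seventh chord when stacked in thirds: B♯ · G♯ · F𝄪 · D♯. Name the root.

G♯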